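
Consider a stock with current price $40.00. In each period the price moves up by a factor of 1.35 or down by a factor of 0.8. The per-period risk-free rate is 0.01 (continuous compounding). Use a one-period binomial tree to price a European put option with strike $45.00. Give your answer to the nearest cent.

Risk-neutral probability p = (e^0.01 − 0.8)/(1.35 − 0.8) = 0.2101/0.5500 = 0.3819
Terminal stock prices: S_u = 54, S_d = 32
Terminal payoffs (K − S): max(-9, 0) = 0, max(13, 0) = 13
Node 0 (S = 40): V_0 = e^(−0.01)·[0.3819·0.0000 + 0.6181·13.0000] = 7.9552

$7.96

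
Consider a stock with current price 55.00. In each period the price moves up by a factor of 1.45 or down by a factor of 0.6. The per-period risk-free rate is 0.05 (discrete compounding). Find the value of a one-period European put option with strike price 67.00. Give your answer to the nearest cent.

Risk-neutral probability p = (1 + 0.05 − 0.6)/(1.45 − 0.6) = 0.4500/0.8500 = 0.5294
Terminal stock prices: S_u = 79.75, S_d = 33
Terminal payoffs (K − S): max(-12.75, 0) = 0, max(34, 0) = 34
Node 0 (S = 55): V_0 = 1/1.05·[0.5294·0.0000 + 0.4706·34.0000] = 15.2381

15.24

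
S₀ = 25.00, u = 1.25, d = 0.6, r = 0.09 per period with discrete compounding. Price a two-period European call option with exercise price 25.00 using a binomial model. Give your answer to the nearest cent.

6.73

Risk-neutral probability p = (1 + 0.09 − 0.6)/(1.25 − 0.6) = 0.4900/0.6500 = 0.7538
Terminal stock prices: S_uu = 39.06, S_ud = 18.75, S_dd = 9
Terminal payoffs (S − K): max(14.06, 0) = 14.06, max(-6.25, 0) = 0, max(-16, 0) = 0
Node u (S = 31.25): V_u = 1/1.09·[0.7538·14.0625 + 0.2462·0.0000] = 9.7257
Node d (S = 15): V_d = 1/1.09·[0.7538·0.0000 + 0.2462·0.0000] = 0.0000
Node 0 (S = 25): V_0 = 1/1.09·[0.7538·9.7257 + 0.2462·0.0000] = 6.7263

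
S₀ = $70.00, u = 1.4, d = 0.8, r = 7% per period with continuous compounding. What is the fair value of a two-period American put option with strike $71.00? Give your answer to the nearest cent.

Risk-neutral probability p = (e^0.07 − 0.8)/(1.4 − 0.8) = 0.2725/0.6000 = 0.4542
Terminal stock prices: S_uu = 137.2, S_ud = 78.4, S_dd = 44.8
Terminal payoffs (K − S): max(-66.2, 0) = 0, max(-7.4, 0) = 0, max(26.2, 0) = 26.2
Node u (S = 98): continuation = e^(−0.07)·[0.4542·0.0000 + 0.5458·0.0000] = 0.0000; exercise value = 0.0000 ≤ continuation, so V_u = 0.0000
Node d (S = 56): continuation = e^(−0.07)·[0.4542·0.0000 + 0.5458·26.2000] = 13.3337; exercise value = 15.0000 > continuation, so V_d = 15.0000 (exercise)
Node 0 (S = 70): continuation = e^(−0.07)·[0.4542·0.0000 + 0.5458·15.0000] = 7.6338; exercise value = 1.0000 ≤ continuation, so V_0 = 7.6338

$7.63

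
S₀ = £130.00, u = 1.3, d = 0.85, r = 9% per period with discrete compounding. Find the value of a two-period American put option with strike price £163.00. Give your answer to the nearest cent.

Risk-neutral probability p = (1 + 0.09 − 0.85)/(1.3 − 0.85) = 0.2400/0.4500 = 0.5333
Terminal stock prices: S_uu = 219.7, S_ud = 143.7, S_dd = 93.92
Terminal payoffs (K − S): max(-56.7, 0) = 0, max(19.35, 0) = 19.35, max(69.08, 0) = 69.08
Node u (S = 169): continuation = 1/1.09·[0.5333·0.0000 + 0.4667·19.3500] = 8.2844; exercise value = 0.0000 ≤ continuation, so V_u = 8.2844
Node d (S = 110.5): continuation = 1/1.09·[0.5333·19.3500 + 0.4667·69.0750] = 39.0413; exercise value = 52.5000 > continuation, so V_d = 52.5000 (exercise)
Node 0 (S = 130): continuation = 1/1.09·[0.5333·8.2844 + 0.4667·52.5000] = 26.5306; exercise value = 33.0000 > continuation, so V_0 = 33.0000 (exercise)

£33.00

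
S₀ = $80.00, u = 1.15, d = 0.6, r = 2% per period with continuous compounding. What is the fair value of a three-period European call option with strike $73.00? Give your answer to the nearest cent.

Risk-neutral probability p = (e^0.02 − 0.6)/(1.15 − 0.6) = 0.4202/0.5500 = 0.7640
Terminal stock prices: S_uuu = 121.7, S_uud = 63.48, S_udd = 33.12, S_ddd = 17.28
Terminal payoffs (S − K): max(48.67, 0) = 48.67, max(-9.52, 0) = 0, max(-39.88, 0) = 0, max(-55.72, 0) = 0
Node uu (S = 105.8): V_uu = e^(−0.02)·[0.7640·48.6700 + 0.2360·0.0000] = 36.4477
Node ud (S = 55.2): V_ud = e^(−0.02)·[0.7640·0.0000 + 0.2360·0.0000] = 0.0000
Node dd (S = 28.8): V_dd = e^(−0.02)·[0.7640·0.0000 + 0.2360·0.0000] = 0.0000
Node u (S = 92): V_u = e^(−0.02)·[0.7640·36.4477 + 0.2360·0.0000] = 27.2947
Node d (S = 48): V_d = e^(−0.02)·[0.7640·0.0000 + 0.2360·0.0000] = 0.0000
Node 0 (S = 80): V_0 = e^(−0.02)·[0.7640·27.2947 + 0.2360·0.0000] = 20.4403

$20.44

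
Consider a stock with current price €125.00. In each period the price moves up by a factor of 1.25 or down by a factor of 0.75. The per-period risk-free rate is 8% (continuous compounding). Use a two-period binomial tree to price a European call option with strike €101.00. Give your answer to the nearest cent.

€41.84

Risk-neutral probability p = (e^0.08 − 0.75)/(1.25 − 0.75) = 0.3333/0.5000 = 0.6666
Terminal stock prices: S_uu = 195.3, S_ud = 117.2, S_dd = 70.31
Terminal payoffs (S − K): max(94.31, 0) = 94.31, max(16.19, 0) = 16.19, max(-30.69, 0) = 0
Node u (S = 156.2): V_u = e^(−0.08)·[0.6666·94.3125 + 0.3334·16.1875] = 63.0152
Node d (S = 93.75): V_d = e^(−0.08)·[0.6666·16.1875 + 0.3334·0.0000] = 9.9606
Node 0 (S = 125): V_0 = e^(−0.08)·[0.6666·63.0152 + 0.3334·9.9606] = 41.8407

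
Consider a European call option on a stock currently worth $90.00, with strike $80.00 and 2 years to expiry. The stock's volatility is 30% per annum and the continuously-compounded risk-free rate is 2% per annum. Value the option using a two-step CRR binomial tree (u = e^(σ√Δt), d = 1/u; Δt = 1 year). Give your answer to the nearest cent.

$21.75

CRR parameters: u = e^(σ√Δt) = e^(0.3·√1) = 1.3499, d = 1/u = 0.7408
Per-period rate: rΔt = 0.02·1 = 0.02, so R = e^0.02 = 1.0202
Risk-neutral probability p = (e^0.02 − 0.7408)/(1.3499 − 0.7408) = 0.2794/0.6090 = 0.4587
Terminal stock prices: S_uu = 164, S_ud = 90, S_dd = 49.39
Terminal payoffs (S − K): max(83.99, 0) = 83.99, max(10, 0) = 10, max(-30.61, 0) = 0
Node u (S = 121.5): V_u = e^(−0.02)·[0.4587·83.9907 + 0.5413·10.0000] = 43.0714
Node d (S = 66.67): V_d = e^(−0.02)·[0.4587·10.0000 + 0.5413·0.0000] = 4.4964
Node 0 (S = 90): V_0 = e^(−0.02)·[0.4587·43.0714 + 0.5413·4.4964] = 21.7524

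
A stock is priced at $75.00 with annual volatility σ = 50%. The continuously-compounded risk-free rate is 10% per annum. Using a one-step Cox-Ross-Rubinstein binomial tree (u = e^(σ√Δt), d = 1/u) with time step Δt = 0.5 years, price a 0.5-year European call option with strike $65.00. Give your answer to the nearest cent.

$19.23

CRR parameters: u = e^(σ√Δt) = e^(0.5·√0.5) = 1.4241, d = 1/u = 0.7022
Per-period rate: rΔt = 0.1·0.5 = 0.05, so R = e^0.05 = 1.0513
Risk-neutral probability p = (e^0.05 − 0.7022)/(1.4241 − 0.7022) = 0.3491/0.7219 = 0.4835
Terminal stock prices: S_u = 106.8, S_d = 52.66
Terminal payoffs (S − K): max(41.81, 0) = 41.81, max(-12.34, 0) = 0
Node 0 (S = 75): V_0 = e^(−0.05)·[0.4835·41.8089 + 0.5165·0.0000] = 19.2303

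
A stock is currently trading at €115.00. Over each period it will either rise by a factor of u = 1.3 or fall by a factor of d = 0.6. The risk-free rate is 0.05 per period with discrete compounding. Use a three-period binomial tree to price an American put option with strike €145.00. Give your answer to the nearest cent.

Risk-neutral probability p = (1 + 0.05 − 0.6)/(1.3 − 0.6) = 0.4500/0.7000 = 0.6429
Terminal stock prices: S_uuu = 252.7, S_uud = 116.6, S_udd = 53.82, S_ddd = 24.84
Terminal payoffs (K − S): max(-107.7, 0) = 0, max(28.39, 0) = 28.39, max(91.18, 0) = 91.18, max(120.2, 0) = 120.2
Node uu (S = 194.4): continuation = 1/1.05·[0.6429·0.0000 + 0.3571·28.3900] = 9.6565; exercise value = 0.0000 ≤ continuation, so V_uu = 9.6565
Node ud (S = 89.7): continuation = 1/1.05·[0.6429·28.3900 + 0.3571·91.1800] = 48.3952; exercise value = 55.3000 > continuation, so V_ud = 55.3000 (exercise)
Node dd (S = 41.4): continuation = 1/1.05·[0.6429·91.1800 + 0.3571·120.1600] = 96.6952; exercise value = 103.6000 > continuation, so V_dd = 103.6000 (exercise)
Node u (S = 149.5): continuation = 1/1.05·[0.6429·9.6565 + 0.3571·55.3000] = 24.7216; exercise value = 0.0000 ≤ continuation, so V_u = 24.7216
Node d (S = 69): continuation = 1/1.05·[0.6429·55.3000 + 0.3571·103.6000] = 69.0952; exercise value = 76.0000 > continuation, so V_d = 76.0000 (exercise)
Node 0 (S = 115): continuation = 1/1.05·[0.6429·24.7216 + 0.3571·76.0000] = 40.9860; exercise value = 30.0000 ≤ continuation, so V_0 = 40.9860

€40.99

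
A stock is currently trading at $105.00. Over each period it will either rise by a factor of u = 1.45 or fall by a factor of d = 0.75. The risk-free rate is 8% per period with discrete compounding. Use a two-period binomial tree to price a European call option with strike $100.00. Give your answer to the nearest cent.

Risk-neutral probability p = (1 + 0.08 − 0.75)/(1.45 − 0.75) = 0.3300/0.7000 = 0.4714
Terminal stock prices: S_uu = 220.8, S_ud = 114.2, S_dd = 59.06
Terminal payoffs (S − K): max(120.8, 0) = 120.8, max(14.19, 0) = 14.19, max(-40.94, 0) = 0
Node u (S = 152.2): V_u = 1/1.08·[0.4714·120.7625 + 0.5286·14.1875] = 59.6574
Node d (S = 78.75): V_d = 1/1.08·[0.4714·14.1875 + 0.5286·0.0000] = 6.1930
Node 0 (S = 105): V_0 = 1/1.08·[0.4714·59.6574 + 0.5286·6.1930] = 29.0719

$29.07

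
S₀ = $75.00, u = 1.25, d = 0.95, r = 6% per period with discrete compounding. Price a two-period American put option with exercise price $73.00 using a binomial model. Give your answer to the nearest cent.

$1.90

Risk-neutral probability p = (1 + 0.06 − 0.95)/(1.25 − 0.95) = 0.1100/0.3000 = 0.3667
Terminal stock prices: S_uu = 117.2, S_ud = 89.06, S_dd = 67.69
Terminal payoffs (K − S): max(-44.19, 0) = 0, max(-16.06, 0) = 0, max(5.312, 0) = 5.312
Node u (S = 93.75): continuation = 1/1.06·[0.3667·0.0000 + 0.6333·0.0000] = 0.0000; exercise value = 0.0000 ≤ continuation, so V_u = 0.0000
Node d (S = 71.25): continuation = 1/1.06·[0.3667·0.0000 + 0.6333·5.3125] = 3.1741; exercise value = 1.7500 ≤ continuation, so V_d = 3.1741
Node 0 (S = 75): continuation = 1/1.06·[0.3667·0.0000 + 0.6333·3.1741] = 1.8965; exercise value = 0.0000 ≤ continuation, so V_0 = 1.8965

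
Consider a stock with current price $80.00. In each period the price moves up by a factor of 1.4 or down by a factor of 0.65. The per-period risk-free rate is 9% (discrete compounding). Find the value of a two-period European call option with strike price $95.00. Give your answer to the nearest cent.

Risk-neutral probability p = (1 + 0.09 − 0.65)/(1.4 − 0.65) = 0.4400/0.7500 = 0.5867
Terminal stock prices: S_uu = 156.8, S_ud = 72.8, S_dd = 33.8
Terminal payoffs (S − K): max(61.8, 0) = 61.8, max(-22.2, 0) = 0, max(-61.2, 0) = 0
Node u (S = 112): V_u = 1/1.09·[0.5867·61.8000 + 0.4133·0.0000] = 33.2624
Node d (S = 52): V_d = 1/1.09·[0.5867·0.0000 + 0.4133·0.0000] = 0.0000
Node 0 (S = 80): V_0 = 1/1.09·[0.5867·33.2624 + 0.4133·0.0000] = 17.9027

$17.90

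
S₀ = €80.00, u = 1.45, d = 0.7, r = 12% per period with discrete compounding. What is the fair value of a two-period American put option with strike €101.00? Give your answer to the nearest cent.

€21.57

Risk-neutral probability p = (1 + 0.12 − 0.7)/(1.45 − 0.7) = 0.4200/0.7500 = 0.5600
Terminal stock prices: S_uu = 168.2, S_ud = 81.2, S_dd = 39.2
Terminal payoffs (K − S): max(-67.2, 0) = 0, max(19.8, 0) = 19.8, max(61.8, 0) = 61.8
Node u (S = 116): continuation = 1/1.12·[0.5600·0.0000 + 0.4400·19.8000] = 7.7786; exercise value = 0.0000 ≤ continuation, so V_u = 7.7786
Node d (S = 56): continuation = 1/1.12·[0.5600·19.8000 + 0.4400·61.8000] = 34.1786; exercise value = 45.0000 > continuation, so V_d = 45.0000 (exercise)
Node 0 (S = 80): continuation = 1/1.12·[0.5600·7.7786 + 0.4400·45.0000] = 21.5679; exercise value = 21.0000 ≤ continuation, so V_0 = 21.5679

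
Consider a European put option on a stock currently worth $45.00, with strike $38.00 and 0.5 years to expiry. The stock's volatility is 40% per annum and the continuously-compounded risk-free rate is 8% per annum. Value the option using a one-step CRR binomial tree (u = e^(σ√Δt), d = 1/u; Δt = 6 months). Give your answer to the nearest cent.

$1.96

CRR parameters: u = e^(σ√Δt) = e^(0.4·√0.5) = 1.3269, d = 1/u = 0.7536
Per-period rate: rΔt = 0.08·0.5 = 0.04, so R = e^0.04 = 1.0408
Risk-neutral probability p = (e^0.04 − 0.7536)/(1.3269 − 0.7536) = 0.2872/0.5733 = 0.5009
Terminal stock prices: S_u = 59.71, S_d = 33.91
Terminal payoffs (K − S): max(-21.71, 0) = 0, max(4.086, 0) = 4.086
Node 0 (S = 45): V_0 = e^(−0.04)·[0.5009·0.0000 + 0.4991·4.0863] = 1.9593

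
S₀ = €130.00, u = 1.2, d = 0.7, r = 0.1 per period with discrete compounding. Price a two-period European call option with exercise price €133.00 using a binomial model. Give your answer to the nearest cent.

€28.67

Risk-neutral probability p = (1 + 0.1 − 0.7)/(1.2 − 0.7) = 0.4000/0.5000 = 0.8000
Terminal stock prices: S_uu = 187.2, S_ud = 109.2, S_dd = 63.7
Terminal payoffs (S − K): max(54.2, 0) = 54.2, max(-23.8, 0) = 0, max(-69.3, 0) = 0
Node u (S = 156): V_u = 1/1.1·[0.8000·54.2000 + 0.2000·0.0000] = 39.4182
Node d (S = 91): V_d = 1/1.1·[0.8000·0.0000 + 0.2000·0.0000] = 0.0000
Node 0 (S = 130): V_0 = 1/1.1·[0.8000·39.4182 + 0.2000·0.0000] = 28.6678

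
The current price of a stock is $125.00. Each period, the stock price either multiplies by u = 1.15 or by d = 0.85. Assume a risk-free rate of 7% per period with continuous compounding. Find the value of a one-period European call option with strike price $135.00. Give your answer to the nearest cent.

Risk-neutral probability p = (e^0.07 − 0.85)/(1.15 − 0.85) = 0.2225/0.3000 = 0.7417
Terminal stock prices: S_u = 143.8, S_d = 106.2
Terminal payoffs (S − K): max(8.75, 0) = 8.75, max(-28.75, 0) = 0
Node 0 (S = 125): V_0 = e^(−0.07)·[0.7417·8.7500 + 0.2583·0.0000] = 6.0511

$6.05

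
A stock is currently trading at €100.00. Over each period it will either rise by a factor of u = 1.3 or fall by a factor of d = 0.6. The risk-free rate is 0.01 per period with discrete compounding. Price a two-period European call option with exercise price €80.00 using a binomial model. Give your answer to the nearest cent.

€29.93

Risk-neutral probability p = (1 + 0.01 − 0.6)/(1.3 − 0.6) = 0.4100/0.7000 = 0.5857
Terminal stock prices: S_uu = 169, S_ud = 78, S_dd = 36
Terminal payoffs (S − K): max(89, 0) = 89, max(-2, 0) = 0, max(-44, 0) = 0
Node u (S = 130): V_u = 1/1.01·[0.5857·89.0000 + 0.4143·0.0000] = 51.6124
Node d (S = 60): V_d = 1/1.01·[0.5857·0.0000 + 0.4143·0.0000] = 0.0000
Node 0 (S = 100): V_0 = 1/1.01·[0.5857·51.6124 + 0.4143·0.0000] = 29.9308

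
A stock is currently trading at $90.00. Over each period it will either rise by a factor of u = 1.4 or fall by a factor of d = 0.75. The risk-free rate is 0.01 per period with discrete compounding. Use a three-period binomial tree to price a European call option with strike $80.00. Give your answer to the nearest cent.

Risk-neutral probability p = (1 + 0.01 − 0.75)/(1.4 − 0.75) = 0.2600/0.6500 = 0.4000
Terminal stock prices: S_uuu = 247, S_uud = 132.3, S_udd = 70.87, S_ddd = 37.97
Terminal payoffs (S − K): max(167, 0) = 167, max(52.3, 0) = 52.3, max(-9.125, 0) = 0, max(-42.03, 0) = 0
Node uu (S = 176.4): V_uu = 1/1.01·[0.4000·166.9600 + 0.6000·52.3000] = 97.1921
Node ud (S = 94.5): V_ud = 1/1.01·[0.4000·52.3000 + 0.6000·0.0000] = 20.7129
Node dd (S = 50.62): V_dd = 1/1.01·[0.4000·0.0000 + 0.6000·0.0000] = 0.0000
Node u (S = 126): V_u = 1/1.01·[0.4000·97.1921 + 0.6000·20.7129] = 50.7966
Node d (S = 67.5): V_d = 1/1.01·[0.4000·20.7129 + 0.6000·0.0000] = 8.2031
Node 0 (S = 90): V_0 = 1/1.01·[0.4000·50.7966 + 0.6000·8.2031] = 24.9906

$24.99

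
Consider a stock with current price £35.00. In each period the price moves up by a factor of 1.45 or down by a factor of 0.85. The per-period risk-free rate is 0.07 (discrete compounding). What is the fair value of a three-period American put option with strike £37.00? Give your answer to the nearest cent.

£4.33

Risk-neutral probability p = (1 + 0.07 − 0.85)/(1.45 − 0.85) = 0.2200/0.6000 = 0.3667
Terminal stock prices: S_uuu = 106.7, S_uud = 62.55, S_udd = 36.67, S_ddd = 21.49
Terminal payoffs (K − S): max(-69.7, 0) = 0, max(-25.55, 0) = 0, max(0.3331, 0) = 0.3331, max(15.51, 0) = 15.51
Node uu (S = 73.59): continuation = 1/1.07·[0.3667·0.0000 + 0.6333·0.0000] = 0.0000; exercise value = 0.0000 ≤ continuation, so V_uu = 0.0000
Node ud (S = 43.14): continuation = 1/1.07·[0.3667·0.0000 + 0.6333·0.3331] = 0.1972; exercise value = 0.0000 ≤ continuation, so V_ud = 0.1972
Node dd (S = 25.29): continuation = 1/1.07·[0.3667·0.3331 + 0.6333·15.5056] = 9.2919; exercise value = 11.7125 > continuation, so V_dd = 11.7125 (exercise)
Node u (S = 50.75): continuation = 1/1.07·[0.3667·0.0000 + 0.6333·0.1972] = 0.1167; exercise value = 0.0000 ≤ continuation, so V_u = 0.1167
Node d (S = 29.75): continuation = 1/1.07·[0.3667·0.1972 + 0.6333·11.7125] = 7.0002; exercise value = 7.2500 > continuation, so V_d = 7.2500 (exercise)
Node 0 (S = 35): continuation = 1/1.07·[0.3667·0.1167 + 0.6333·7.2500] = 4.3313; exercise value = 2.0000 ≤ continuation, so V_0 = 4.3313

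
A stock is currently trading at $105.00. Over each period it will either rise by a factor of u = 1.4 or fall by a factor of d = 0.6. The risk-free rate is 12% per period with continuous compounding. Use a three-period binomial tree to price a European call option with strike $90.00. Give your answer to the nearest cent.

$50.00

Risk-neutral probability p = (e^0.12 − 0.6)/(1.4 − 0.6) = 0.5275/0.8000 = 0.6594
Terminal stock prices: S_uuu = 288.1, S_uud = 123.5, S_udd = 52.92, S_ddd = 22.68
Terminal payoffs (S − K): max(198.1, 0) = 198.1, max(33.48, 0) = 33.48, max(-37.08, 0) = 0, max(-67.32, 0) = 0
Node uu (S = 205.8): V_uu = e^(−0.12)·[0.6594·198.1200 + 0.3406·33.4800] = 125.9772
Node ud (S = 88.2): V_ud = e^(−0.12)·[0.6594·33.4800 + 0.3406·0.0000] = 19.5794
Node dd (S = 37.8): V_dd = e^(−0.12)·[0.6594·0.0000 + 0.3406·0.0000] = 0.0000
Node u (S = 147): V_u = e^(−0.12)·[0.6594·125.9772 + 0.3406·19.5794] = 79.5878
Node d (S = 63): V_d = e^(−0.12)·[0.6594·19.5794 + 0.3406·0.0000] = 11.4502
Node 0 (S = 105): V_0 = e^(−0.12)·[0.6594·79.5878 + 0.3406·11.4502] = 50.0030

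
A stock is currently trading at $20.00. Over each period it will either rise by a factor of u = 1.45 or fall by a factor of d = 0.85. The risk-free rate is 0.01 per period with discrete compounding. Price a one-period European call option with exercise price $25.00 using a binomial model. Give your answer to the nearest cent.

Risk-neutral probability p = (1 + 0.01 − 0.85)/(1.45 − 0.85) = 0.1600/0.6000 = 0.2667
Terminal stock prices: S_u = 29, S_d = 17
Terminal payoffs (S − K): max(4, 0) = 4, max(-8, 0) = 0
Node 0 (S = 20): V_0 = 1/1.01·[0.2667·4.0000 + 0.7333·0.0000] = 1.0561

$1.06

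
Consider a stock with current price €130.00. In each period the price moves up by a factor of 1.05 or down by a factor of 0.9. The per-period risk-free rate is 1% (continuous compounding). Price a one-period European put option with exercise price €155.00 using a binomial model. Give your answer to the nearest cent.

Risk-neutral probability p = (e^0.01 − 0.9)/(1.05 − 0.9) = 0.1101/0.1500 = 0.7337
Terminal stock prices: S_u = 136.5, S_d = 117
Terminal payoffs (K − S): max(18.5, 0) = 18.5, max(38, 0) = 38
Node 0 (S = 130): V_0 = e^(−0.01)·[0.7337·18.5000 + 0.2663·38.0000] = 23.4577

€23.46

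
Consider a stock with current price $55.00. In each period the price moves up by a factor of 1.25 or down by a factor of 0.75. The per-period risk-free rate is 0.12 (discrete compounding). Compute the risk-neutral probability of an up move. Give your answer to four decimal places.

p = 0.7400

Risk-neutral probability p = (1 + 0.12 − 0.75)/(1.25 − 0.75) = 0.3700/0.5000 = 0.7400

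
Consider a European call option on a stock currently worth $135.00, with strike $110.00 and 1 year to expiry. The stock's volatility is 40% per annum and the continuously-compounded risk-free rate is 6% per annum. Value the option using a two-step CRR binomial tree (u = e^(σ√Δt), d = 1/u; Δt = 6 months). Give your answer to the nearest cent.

$39.80

CRR parameters: u = e^(σ√Δt) = e^(0.4·√0.5) = 1.3269, d = 1/u = 0.7536
Per-period rate: rΔt = 0.06·0.5 = 0.03, so R = e^0.03 = 1.0305
Risk-neutral probability p = (e^0.03 − 0.7536)/(1.3269 − 0.7536) = 0.2768/0.5733 = 0.4829
Terminal stock prices: S_uu = 237.7, S_ud = 135, S_dd = 76.68
Terminal payoffs (S − K): max(127.7, 0) = 127.7, max(25, 0) = 25, max(-33.32, 0) = 0
Node u (S = 179.1): V_u = e^(−0.03)·[0.4829·127.6883 + 0.5171·25.0000] = 72.3820
Node d (S = 101.7): V_d = e^(−0.03)·[0.4829·25.0000 + 0.5171·0.0000] = 11.7153
Node 0 (S = 135): V_0 = e^(−0.03)·[0.4829·72.3820 + 0.5171·11.7153] = 39.7981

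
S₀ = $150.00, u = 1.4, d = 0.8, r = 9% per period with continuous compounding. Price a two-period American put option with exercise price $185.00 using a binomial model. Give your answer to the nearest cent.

$35.00

Risk-neutral probability p = (e^0.09 − 0.8)/(1.4 − 0.8) = 0.2942/0.6000 = 0.4903
Terminal stock prices: S_uu = 294, S_ud = 168, S_dd = 96
Terminal payoffs (K − S): max(-109, 0) = 0, max(17, 0) = 17, max(89, 0) = 89
Node u (S = 210): continuation = e^(−0.09)·[0.4903·0.0000 + 0.5097·17.0000] = 7.9193; exercise value = 0.0000 ≤ continuation, so V_u = 7.9193
Node d (S = 120): continuation = e^(−0.09)·[0.4903·17.0000 + 0.5097·89.0000] = 49.0773; exercise value = 65.0000 > continuation, so V_d = 65.0000 (exercise)
Node 0 (S = 150): continuation = e^(−0.09)·[0.4903·7.9193 + 0.5097·65.0000] = 33.8281; exercise value = 35.0000 > continuation, so V_0 = 35.0000 (exercise)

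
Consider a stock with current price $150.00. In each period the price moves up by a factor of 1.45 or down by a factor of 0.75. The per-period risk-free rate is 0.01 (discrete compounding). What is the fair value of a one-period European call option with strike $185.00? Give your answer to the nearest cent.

Risk-neutral probability p = (1 + 0.01 − 0.75)/(1.45 − 0.75) = 0.2600/0.7000 = 0.3714
Terminal stock prices: S_u = 217.5, S_d = 112.5
Terminal payoffs (S − K): max(32.5, 0) = 32.5, max(-72.5, 0) = 0
Node 0 (S = 150): V_0 = 1/1.01·[0.3714·32.5000 + 0.6286·0.0000] = 11.9519

$11.95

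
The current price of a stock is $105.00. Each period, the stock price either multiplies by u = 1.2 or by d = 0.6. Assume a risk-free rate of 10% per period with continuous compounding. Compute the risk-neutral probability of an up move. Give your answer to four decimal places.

p = 0.8420

Risk-neutral probability p = (e^0.1 − 0.6)/(1.2 − 0.6) = 0.5052/0.6000 = 0.8420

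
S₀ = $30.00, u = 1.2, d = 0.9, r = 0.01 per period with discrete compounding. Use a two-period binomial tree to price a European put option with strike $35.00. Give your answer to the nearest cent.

Risk-neutral probability p = (1 + 0.01 − 0.9)/(1.2 − 0.9) = 0.1100/0.3000 = 0.3667
Terminal stock prices: S_uu = 43.2, S_ud = 32.4, S_dd = 24.3
Terminal payoffs (K − S): max(-8.2, 0) = 0, max(2.6, 0) = 2.6, max(10.7, 0) = 10.7
Node u (S = 36): V_u = 1/1.01·[0.3667·0.0000 + 0.6333·2.6000] = 1.6304
Node d (S = 27): V_d = 1/1.01·[0.3667·2.6000 + 0.6333·10.7000] = 7.6535
Node 0 (S = 30): V_0 = 1/1.01·[0.3667·1.6304 + 0.6333·7.6535] = 5.3911

$5.39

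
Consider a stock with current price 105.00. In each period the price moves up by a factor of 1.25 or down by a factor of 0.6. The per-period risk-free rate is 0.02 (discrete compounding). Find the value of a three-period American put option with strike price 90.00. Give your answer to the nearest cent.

Risk-neutral probability p = (1 + 0.02 − 0.6)/(1.25 − 0.6) = 0.4200/0.6500 = 0.6462
Terminal stock prices: S_uuu = 205.1, S_uud = 98.44, S_udd = 47.25, S_ddd = 22.68
Terminal payoffs (K − S): max(-115.1, 0) = 0, max(-8.438, 0) = 0, max(42.75, 0) = 42.75, max(67.32, 0) = 67.32
Node uu (S = 164.1): continuation = 1/1.02·[0.6462·0.0000 + 0.3538·0.0000] = 0.0000; exercise value = 0.0000 ≤ continuation, so V_uu = 0.0000
Node ud (S = 78.75): continuation = 1/1.02·[0.6462·0.0000 + 0.3538·42.7500] = 14.8303; exercise value = 11.2500 ≤ continuation, so V_ud = 14.8303
Node dd (S = 37.8): continuation = 1/1.02·[0.6462·42.7500 + 0.3538·67.3200] = 50.4353; exercise value = 52.2000 > continuation, so V_dd = 52.2000 (exercise)
Node u (S = 131.2): continuation = 1/1.02·[0.6462·0.0000 + 0.3538·14.8303] = 5.1448; exercise value = 0.0000 ≤ continuation, so V_u = 5.1448
Node d (S = 63): continuation = 1/1.02·[0.6462·14.8303 + 0.3538·52.2000] = 27.5034; exercise value = 27.0000 ≤ continuation, so V_d = 27.5034
Node 0 (S = 105): continuation = 1/1.02·[0.6462·5.1448 + 0.3538·27.5034] = 12.8003; exercise value = 0.0000 ≤ continuation, so V_0 = 12.8003

12.80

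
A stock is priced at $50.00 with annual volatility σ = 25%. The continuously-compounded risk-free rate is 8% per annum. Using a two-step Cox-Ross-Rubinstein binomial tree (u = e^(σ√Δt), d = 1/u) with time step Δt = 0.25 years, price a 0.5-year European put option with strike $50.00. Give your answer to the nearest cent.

CRR parameters: u = e^(σ√Δt) = e^(0.25·√0.25) = 1.1331, d = 1/u = 0.8825
Per-period rate: rΔt = 0.08·0.25 = 0.02, so R = e^0.02 = 1.0202
Risk-neutral probability p = (e^0.02 − 0.8825)/(1.1331 − 0.8825) = 0.1377/0.2507 = 0.5494
Terminal stock prices: S_uu = 64.2, S_ud = 50, S_dd = 38.94
Terminal payoffs (K − S): max(-14.2, 0) = 0, max(0, 0) = 0, max(11.06, 0) = 11.06
Node u (S = 56.66): V_u = e^(−0.02)·[0.5494·0.0000 + 0.4506·0.0000] = 0.0000
Node d (S = 44.12): V_d = e^(−0.02)·[0.5494·0.0000 + 0.4506·11.0600] = 4.8851
Node 0 (S = 50): V_0 = e^(−0.02)·[0.5494·0.0000 + 0.4506·4.8851] = 2.1577

$2.16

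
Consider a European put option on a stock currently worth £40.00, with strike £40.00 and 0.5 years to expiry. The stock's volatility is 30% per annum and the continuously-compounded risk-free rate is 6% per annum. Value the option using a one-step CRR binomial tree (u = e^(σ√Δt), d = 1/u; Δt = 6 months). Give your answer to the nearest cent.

£3.57

CRR parameters: u = e^(σ√Δt) = e^(0.3·√0.5) = 1.2363, d = 1/u = 0.8089
Per-period rate: rΔt = 0.06·0.5 = 0.03, so R = e^0.03 = 1.0305
Risk-neutral probability p = (e^0.03 − 0.8089)/(1.2363 − 0.8089) = 0.2216/0.4275 = 0.5184
Terminal stock prices: S_u = 49.45, S_d = 32.35
Terminal payoffs (K − S): max(-9.452, 0) = 0, max(7.646, 0) = 7.646
Node 0 (S = 40): V_0 = e^(−0.03)·[0.5184·0.0000 + 0.4816·7.6457] = 3.5733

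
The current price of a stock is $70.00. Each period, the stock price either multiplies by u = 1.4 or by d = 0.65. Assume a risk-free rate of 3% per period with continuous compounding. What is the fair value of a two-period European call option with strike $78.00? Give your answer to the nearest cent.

Risk-neutral probability p = (e^0.03 − 0.65)/(1.4 − 0.65) = 0.3805/0.7500 = 0.5073
Terminal stock prices: S_uu = 137.2, S_ud = 63.7, S_dd = 29.58
Terminal payoffs (S − K): max(59.2, 0) = 59.2, max(-14.3, 0) = 0, max(-48.42, 0) = 0
Node u (S = 98): V_u = e^(−0.03)·[0.5073·59.2000 + 0.4927·0.0000] = 29.1430
Node d (S = 45.5): V_d = e^(−0.03)·[0.5073·0.0000 + 0.4927·0.0000] = 0.0000
Node 0 (S = 70): V_0 = e^(−0.03)·[0.5073·29.1430 + 0.4927·0.0000] = 14.3465

$14.35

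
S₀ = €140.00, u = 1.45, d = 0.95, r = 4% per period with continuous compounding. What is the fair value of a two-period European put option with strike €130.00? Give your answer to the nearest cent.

Risk-neutral probability p = (e^0.04 − 0.95)/(1.45 − 0.95) = 0.0908/0.5000 = 0.1816
Terminal stock prices: S_uu = 294.4, S_ud = 192.8, S_dd = 126.3
Terminal payoffs (K − S): max(-164.4, 0) = 0, max(-62.85, 0) = 0, max(3.65, 0) = 3.65
Node u (S = 203): V_u = e^(−0.04)·[0.1816·0.0000 + 0.8184·0.0000] = 0.0000
Node d (S = 133): V_d = e^(−0.04)·[0.1816·0.0000 + 0.8184·3.6500] = 2.8700
Node 0 (S = 140): V_0 = e^(−0.04)·[0.1816·0.0000 + 0.8184·2.8700] = 2.2566

€2.26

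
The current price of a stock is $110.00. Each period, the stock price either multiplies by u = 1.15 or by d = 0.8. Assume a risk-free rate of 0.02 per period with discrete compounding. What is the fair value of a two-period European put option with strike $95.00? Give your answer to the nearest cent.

$3.26

Risk-neutral probability p = (1 + 0.02 − 0.8)/(1.15 − 0.8) = 0.2200/0.3500 = 0.6286
Terminal stock prices: S_uu = 145.5, S_ud = 101.2, S_dd = 70.4
Terminal payoffs (K − S): max(-50.47, 0) = 0, max(-6.2, 0) = 0, max(24.6, 0) = 24.6
Node u (S = 126.5): V_u = 1/1.02·[0.6286·0.0000 + 0.3714·0.0000] = 0.0000
Node d (S = 88): V_d = 1/1.02·[0.6286·0.0000 + 0.3714·24.6000] = 8.9580
Node 0 (S = 110): V_0 = 1/1.02·[0.6286·0.0000 + 0.3714·8.9580] = 3.2620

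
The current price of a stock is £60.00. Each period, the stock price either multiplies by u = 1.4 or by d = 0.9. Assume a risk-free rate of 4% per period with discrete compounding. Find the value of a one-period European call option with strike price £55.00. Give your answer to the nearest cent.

Risk-neutral probability p = (1 + 0.04 − 0.9)/(1.4 − 0.9) = 0.1400/0.5000 = 0.2800
Terminal stock prices: S_u = 84, S_d = 54
Terminal payoffs (S − K): max(29, 0) = 29, max(-1, 0) = 0
Node 0 (S = 60): V_0 = 1/1.04·[0.2800·29.0000 + 0.7200·0.0000] = 7.8077

£7.81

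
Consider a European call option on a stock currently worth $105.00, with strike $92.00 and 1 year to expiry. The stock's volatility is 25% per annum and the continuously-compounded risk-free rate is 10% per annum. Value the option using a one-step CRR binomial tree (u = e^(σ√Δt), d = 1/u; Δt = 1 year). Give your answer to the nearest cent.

$25.03

CRR parameters: u = e^(σ√Δt) = e^(0.25·√1) = 1.2840, d = 1/u = 0.7788
Per-period rate: rΔt = 0.1·1 = 0.1, so R = e^0.1 = 1.1052
Risk-neutral probability p = (e^0.1 − 0.7788)/(1.2840 − 0.7788) = 0.3264/0.5052 = 0.6460
Terminal stock prices: S_u = 134.8, S_d = 81.77
Terminal payoffs (S − K): max(42.82, 0) = 42.82, max(-10.23, 0) = 0
Node 0 (S = 105): V_0 = e^(−0.1)·[0.6460·42.8227 + 0.3540·0.0000] = 25.0305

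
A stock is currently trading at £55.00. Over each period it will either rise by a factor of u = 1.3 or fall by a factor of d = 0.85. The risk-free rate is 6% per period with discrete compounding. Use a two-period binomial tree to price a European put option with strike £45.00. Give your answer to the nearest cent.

£1.33

Risk-neutral probability p = (1 + 0.06 − 0.85)/(1.3 − 0.85) = 0.2100/0.4500 = 0.4667
Terminal stock prices: S_uu = 92.95, S_ud = 60.77, S_dd = 39.74
Terminal payoffs (K − S): max(-47.95, 0) = 0, max(-15.77, 0) = 0, max(5.263, 0) = 5.263
Node u (S = 71.5): V_u = 1/1.06·[0.4667·0.0000 + 0.5333·0.0000] = 0.0000
Node d (S = 46.75): V_d = 1/1.06·[0.4667·0.0000 + 0.5333·5.2625] = 2.6478
Node 0 (S = 55): V_0 = 1/1.06·[0.4667·0.0000 + 0.5333·2.6478] = 1.3322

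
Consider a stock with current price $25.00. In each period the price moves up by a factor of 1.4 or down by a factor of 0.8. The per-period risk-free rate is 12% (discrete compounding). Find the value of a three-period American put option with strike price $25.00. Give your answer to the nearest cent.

Risk-neutral probability p = (1 + 0.12 − 0.8)/(1.4 − 0.8) = 0.3200/0.6000 = 0.5333
Terminal stock prices: S_uuu = 68.6, S_uud = 39.2, S_udd = 22.4, S_ddd = 12.8
Terminal payoffs (K − S): max(-43.6, 0) = 0, max(-14.2, 0) = 0, max(2.6, 0) = 2.6, max(12.2, 0) = 12.2
Node uu (S = 49): continuation = 1/1.12·[0.5333·0.0000 + 0.4667·0.0000] = 0.0000; exercise value = 0.0000 ≤ continuation, so V_uu = 0.0000
Node ud (S = 28): continuation = 1/1.12·[0.5333·0.0000 + 0.4667·2.6000] = 1.0833; exercise value = 0.0000 ≤ continuation, so V_ud = 1.0833
Node dd (S = 16): continuation = 1/1.12·[0.5333·2.6000 + 0.4667·12.2000] = 6.3214; exercise value = 9.0000 > continuation, so V_dd = 9.0000 (exercise)
Node u (S = 35): continuation = 1/1.12·[0.5333·0.0000 + 0.4667·1.0833] = 0.4514; exercise value = 0.0000 ≤ continuation, so V_u = 0.4514
Node d (S = 20): continuation = 1/1.12·[0.5333·1.0833 + 0.4667·9.0000] = 4.2659; exercise value = 5.0000 > continuation, so V_d = 5.0000 (exercise)
Node 0 (S = 25): continuation = 1/1.12·[0.5333·0.4514 + 0.4667·5.0000] = 2.2983; exercise value = 0.0000 ≤ continuation, so V_0 = 2.2983

$2.30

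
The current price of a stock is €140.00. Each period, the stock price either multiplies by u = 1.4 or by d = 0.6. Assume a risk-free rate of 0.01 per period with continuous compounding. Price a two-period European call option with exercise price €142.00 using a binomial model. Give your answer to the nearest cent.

Risk-neutral probability p = (e^0.01 − 0.6)/(1.4 − 0.6) = 0.4101/0.8000 = 0.5126
Terminal stock prices: S_uu = 274.4, S_ud = 117.6, S_dd = 50.4
Terminal payoffs (S − K): max(132.4, 0) = 132.4, max(-24.4, 0) = 0, max(-91.6, 0) = 0
Node u (S = 196): V_u = e^(−0.01)·[0.5126·132.4000 + 0.4874·0.0000] = 67.1881
Node d (S = 84): V_d = e^(−0.01)·[0.5126·0.0000 + 0.4874·0.0000] = 0.0000
Node 0 (S = 140): V_0 = e^(−0.01)·[0.5126·67.1881 + 0.4874·0.0000] = 34.0954

€34.10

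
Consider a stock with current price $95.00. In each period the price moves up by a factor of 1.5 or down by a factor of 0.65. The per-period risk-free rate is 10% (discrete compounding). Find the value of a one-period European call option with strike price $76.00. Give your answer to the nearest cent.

Risk-neutral probability p = (1 + 0.1 − 0.65)/(1.5 − 0.65) = 0.4500/0.8500 = 0.5294
Terminal stock prices: S_u = 142.5, S_d = 61.75
Terminal payoffs (S − K): max(66.5, 0) = 66.5, max(-14.25, 0) = 0
Node 0 (S = 95): V_0 = 1/1.1·[0.5294·66.5000 + 0.4706·0.0000] = 32.0053

$32.01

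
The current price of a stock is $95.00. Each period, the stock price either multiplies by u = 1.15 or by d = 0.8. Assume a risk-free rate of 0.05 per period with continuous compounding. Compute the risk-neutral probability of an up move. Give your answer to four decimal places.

Risk-neutral probability p = (e^0.05 − 0.8)/(1.15 − 0.8) = 0.2513/0.3500 = 0.7179

p = 0.7179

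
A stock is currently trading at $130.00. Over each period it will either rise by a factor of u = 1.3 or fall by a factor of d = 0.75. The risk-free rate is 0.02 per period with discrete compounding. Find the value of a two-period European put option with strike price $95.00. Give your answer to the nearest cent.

Risk-neutral probability p = (1 + 0.02 − 0.75)/(1.3 − 0.75) = 0.2700/0.5500 = 0.4909
Terminal stock prices: S_uu = 219.7, S_ud = 126.8, S_dd = 73.12
Terminal payoffs (K − S): max(-124.7, 0) = 0, max(-31.75, 0) = 0, max(21.88, 0) = 21.88
Node u (S = 169): V_u = 1/1.02·[0.4909·0.0000 + 0.5091·0.0000] = 0.0000
Node d (S = 97.5): V_d = 1/1.02·[0.4909·0.0000 + 0.5091·21.8750] = 10.9180
Node 0 (S = 130): V_0 = 1/1.02·[0.4909·0.0000 + 0.5091·10.9180] = 5.4493

$5.45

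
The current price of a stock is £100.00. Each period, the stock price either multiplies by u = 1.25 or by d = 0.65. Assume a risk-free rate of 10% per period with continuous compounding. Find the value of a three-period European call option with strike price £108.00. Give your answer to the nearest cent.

Risk-neutral probability p = (e^0.1 − 0.65)/(1.25 − 0.65) = 0.4552/0.6000 = 0.7586
Terminal stock prices: S_uuu = 195.3, S_uud = 101.6, S_udd = 52.81, S_ddd = 27.46
Terminal payoffs (S − K): max(87.31, 0) = 87.31, max(-6.438, 0) = 0, max(-55.19, 0) = 0, max(-80.54, 0) = 0
Node uu (S = 156.2): V_uu = e^(−0.1)·[0.7586·87.3125 + 0.2414·0.0000] = 59.9336
Node ud (S = 81.25): V_ud = e^(−0.1)·[0.7586·0.0000 + 0.2414·0.0000] = 0.0000
Node dd (S = 42.25): V_dd = e^(−0.1)·[0.7586·0.0000 + 0.2414·0.0000] = 0.0000
Node u (S = 125): V_u = e^(−0.1)·[0.7586·59.9336 + 0.2414·0.0000] = 41.1400
Node d (S = 65): V_d = e^(−0.1)·[0.7586·0.0000 + 0.2414·0.0000] = 0.0000
Node 0 (S = 100): V_0 = e^(−0.1)·[0.7586·41.1400 + 0.2414·0.0000] = 28.2396

£28.24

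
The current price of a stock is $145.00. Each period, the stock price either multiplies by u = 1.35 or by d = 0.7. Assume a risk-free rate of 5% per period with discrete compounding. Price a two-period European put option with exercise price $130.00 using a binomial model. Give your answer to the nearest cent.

Risk-neutral probability p = (1 + 0.05 − 0.7)/(1.35 − 0.7) = 0.3500/0.6500 = 0.5385
Terminal stock prices: S_uu = 264.3, S_ud = 137, S_dd = 71.05
Terminal payoffs (K − S): max(-134.3, 0) = 0, max(-7.025, 0) = 0, max(58.95, 0) = 58.95
Node u (S = 195.8): V_u = 1/1.05·[0.5385·0.0000 + 0.4615·0.0000] = 0.0000
Node d (S = 101.5): V_d = 1/1.05·[0.5385·0.0000 + 0.4615·58.9500] = 25.9121
Node 0 (S = 145): V_0 = 1/1.05·[0.5385·0.0000 + 0.4615·25.9121] = 11.3899

$11.39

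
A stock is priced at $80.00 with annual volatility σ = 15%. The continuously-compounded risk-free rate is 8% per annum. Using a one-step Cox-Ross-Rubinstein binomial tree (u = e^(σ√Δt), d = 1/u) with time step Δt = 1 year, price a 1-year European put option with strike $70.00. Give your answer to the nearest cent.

$0.28

CRR parameters: u = e^(σ√Δt) = e^(0.15·√1) = 1.1618, d = 1/u = 0.8607
Per-period rate: rΔt = 0.08·1 = 0.08, so R = e^0.08 = 1.0833
Risk-neutral probability p = (e^0.08 − 0.8607)/(1.1618 − 0.8607) = 0.2226/0.3011 = 0.7392
Terminal stock prices: S_u = 92.95, S_d = 68.86
Terminal payoffs (K − S): max(-22.95, 0) = 0, max(1.143, 0) = 1.143
Node 0 (S = 80): V_0 = e^(−0.08)·[0.7392·0.0000 + 0.2608·1.1434] = 0.2753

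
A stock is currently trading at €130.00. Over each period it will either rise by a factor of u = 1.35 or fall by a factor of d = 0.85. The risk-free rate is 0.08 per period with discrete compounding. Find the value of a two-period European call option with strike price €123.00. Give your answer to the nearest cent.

Risk-neutral probability p = (1 + 0.08 − 0.85)/(1.35 − 0.85) = 0.2300/0.5000 = 0.4600
Terminal stock prices: S_uu = 236.9, S_ud = 149.2, S_dd = 93.92
Terminal payoffs (S − K): max(113.9, 0) = 113.9, max(26.17, 0) = 26.17, max(-29.08, 0) = 0
Node u (S = 175.5): V_u = 1/1.08·[0.4600·113.9250 + 0.5400·26.1750] = 61.6111
Node d (S = 110.5): V_d = 1/1.08·[0.4600·26.1750 + 0.5400·0.0000] = 11.1486
Node 0 (S = 130): V_0 = 1/1.08·[0.4600·61.6111 + 0.5400·11.1486] = 31.8161

€31.82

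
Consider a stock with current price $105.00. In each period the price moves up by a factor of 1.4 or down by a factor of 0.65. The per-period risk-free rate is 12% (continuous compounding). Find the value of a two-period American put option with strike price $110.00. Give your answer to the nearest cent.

Risk-neutral probability p = (e^0.12 − 0.65)/(1.4 − 0.65) = 0.4775/0.7500 = 0.6367
Terminal stock prices: S_uu = 205.8, S_ud = 95.55, S_dd = 44.36
Terminal payoffs (K − S): max(-95.8, 0) = 0, max(14.45, 0) = 14.45, max(65.64, 0) = 65.64
Node u (S = 147): continuation = e^(−0.12)·[0.6367·0.0000 + 0.3633·14.4500] = 4.6565; exercise value = 0.0000 ≤ continuation, so V_u = 4.6565
Node d (S = 68.25): continuation = e^(−0.12)·[0.6367·14.4500 + 0.3633·65.6375] = 29.3112; exercise value = 41.7500 > continuation, so V_d = 41.7500 (exercise)
Node 0 (S = 105): continuation = e^(−0.12)·[0.6367·4.6565 + 0.3633·41.7500] = 16.0834; exercise value = 5.0000 ≤ continuation, so V_0 = 16.0834

$16.08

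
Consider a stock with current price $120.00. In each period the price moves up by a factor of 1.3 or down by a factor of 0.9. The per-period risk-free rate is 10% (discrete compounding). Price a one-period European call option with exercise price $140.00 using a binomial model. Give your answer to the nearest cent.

Risk-neutral probability p = (1 + 0.1 − 0.9)/(1.3 − 0.9) = 0.2000/0.4000 = 0.5000
Terminal stock prices: S_u = 156, S_d = 108
Terminal payoffs (S − K): max(16, 0) = 16, max(-32, 0) = 0
Node 0 (S = 120): V_0 = 1/1.1·[0.5000·16.0000 + 0.5000·0.0000] = 7.2727

$7.27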